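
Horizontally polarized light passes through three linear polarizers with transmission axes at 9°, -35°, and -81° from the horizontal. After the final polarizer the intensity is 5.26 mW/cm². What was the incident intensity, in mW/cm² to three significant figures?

I₁ = I₀ cos²(9° − 0°) = I₀ cos²(9°) = 0.9755 I₀.
I₂ = I₁ cos²(-35° − 9°) = 0.9755 I₀ · cos²(44°) = 0.5048 I₀.
I₃ = I₂ cos²(-81° + 35°) = 0.5048 I₀ · cos²(46°) = 0.2436 I₀.
So 5.26 mW/cm² = 0.2436 I₀, giving I₀ = 5.26/0.2436 = 21.59 mW/cm².

I₀ ≈ 21.6 mW/cm²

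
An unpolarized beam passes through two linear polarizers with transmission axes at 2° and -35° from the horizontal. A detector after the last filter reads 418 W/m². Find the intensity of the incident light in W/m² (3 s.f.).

Unpolarized light through the first polarizer → I₁ = ½ I₀, now polarized at 2°.
I₂ = I₁ cos²(-35° − 2°) = 0.5 I₀ · cos²(37°) = 0.3189 I₀.
So 418 W/m² = 0.3189 I₀, giving I₀ = 418/0.3189 = 1311 W/m².

I₀ ≈ 1310 W/m²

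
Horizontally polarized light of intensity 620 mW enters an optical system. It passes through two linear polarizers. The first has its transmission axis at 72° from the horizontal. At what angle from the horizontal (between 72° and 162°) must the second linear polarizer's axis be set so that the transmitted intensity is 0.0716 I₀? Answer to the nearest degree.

θ ≈ 102°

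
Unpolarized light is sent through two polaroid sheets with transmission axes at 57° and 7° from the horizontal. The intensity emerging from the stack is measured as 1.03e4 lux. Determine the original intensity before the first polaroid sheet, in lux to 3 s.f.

I₀ ≈ 4.99e4 lux

Unpolarized light through the first polarizer → I₁ = ½ I₀, now polarized at 57°.
I₂ = I₁ cos²(7° − 57°) = 0.5 I₀ · cos²(50°) = 0.2066 I₀.
So 1.03e4 lux = 0.2066 I₀, giving I₀ = 1.03e4/0.2066 = 4.986e+04 lux.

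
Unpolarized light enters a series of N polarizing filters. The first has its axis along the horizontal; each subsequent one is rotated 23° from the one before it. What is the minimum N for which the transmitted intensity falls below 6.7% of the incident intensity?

First polarizer halves the unpolarized light: factor 1/2.
Each further stage multiplies by cos²(23°) = 0.8473.
After N polarizers: T = 0.5·0.8473^(N−1). Require T < 0.067 ⇒ N−1 > ln(0.067/0.5)/ln(0.8473) = 12.13, so N−1 ≥ 13 and N = 14.
Check: N=14 gives T = 0.05803 < 0.067; N=13 gives T = 0.06849.

N = 14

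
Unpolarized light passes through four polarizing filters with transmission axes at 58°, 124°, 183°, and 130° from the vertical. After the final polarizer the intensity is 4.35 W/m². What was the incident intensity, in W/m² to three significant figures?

Unpolarized light through the first polarizer → I₁ = ½ I₀, now polarized at 58°.
I₂ = I₁ cos²(124° − 58°) = 0.5 I₀ · cos²(66°) = 0.08272 I₀.
I₃ = I₂ cos²(183° − 124°) = 0.08272 I₀ · cos²(59°) = 0.02194 I₀.
I₄ = I₃ cos²(130° − 183°) = 0.02194 I₀ · cos²(53°) = 0.007947 I₀.
So 4.35 W/m² = 0.007947 I₀, giving I₀ = 4.35/0.007947 = 547.4 W/m².

I₀ ≈ 547 W/m²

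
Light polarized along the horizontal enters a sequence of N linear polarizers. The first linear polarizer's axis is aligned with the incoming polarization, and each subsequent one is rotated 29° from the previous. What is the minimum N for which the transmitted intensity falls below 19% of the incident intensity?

N = 8

First polarizer is aligned with the polarization: full transmission.
Each further stage multiplies by cos²(29°) = 0.765.
After N polarizers: T = 0.765^(N−1). Require T < 0.19 ⇒ N−1 > ln(0.19)/ln(0.765) = 6.20, so N−1 ≥ 7 and N = 8.
Check: N=8 gives T = 0.1533 < 0.19; N=7 gives T = 0.2004.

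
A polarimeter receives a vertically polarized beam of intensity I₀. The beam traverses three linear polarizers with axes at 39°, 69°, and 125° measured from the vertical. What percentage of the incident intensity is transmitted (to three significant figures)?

≈ 14.2%

By Malus's law, I₁ = I₀ cos²(39° − 0°) = I₀ cos²(39°) = 0.604 I₀.
I₂ = I₁ cos²(69° − 39°) = 0.604 I₀ · cos²(30°) = 0.453 I₀.
I₃ = I₂ cos²(125° − 69°) = 0.453 I₀ · cos²(56°) = 0.1416 I₀.
That is 14.16% of the incident intensity.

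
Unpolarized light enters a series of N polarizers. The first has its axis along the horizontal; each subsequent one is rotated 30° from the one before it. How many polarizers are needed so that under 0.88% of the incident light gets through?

N = 16

First polarizer halves the unpolarized light: factor 1/2.
Each further stage multiplies by cos²(30°) = 0.75.
After N polarizers: T = 0.5·0.75^(N−1). Require T < 0.0088 ⇒ N−1 > ln(0.0088/0.5)/ln(0.75) = 14.04, so N−1 ≥ 15 and N = 16.
Check: N=16 gives T = 0.006682 < 0.0088; N=15 gives T = 0.008909.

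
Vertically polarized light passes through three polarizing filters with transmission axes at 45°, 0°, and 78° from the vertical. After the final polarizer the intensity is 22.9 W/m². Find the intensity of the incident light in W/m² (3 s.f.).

By Malus's law, I₁ = I₀ cos²(45° − 0°) = I₀ cos²(45°) = 0.5 I₀.
I₂ = I₁ cos²(0° − 45°) = 0.5 I₀ · cos²(45°) = 0.25 I₀.
I₃ = I₂ cos²(78° − 0°) = 0.25 I₀ · cos²(78°) = 0.01081 I₀.
So 22.9 W/m² = 0.01081 I₀, giving I₀ = 22.9/0.01081 = 2119 W/m².

I₀ ≈ 2120 W/m²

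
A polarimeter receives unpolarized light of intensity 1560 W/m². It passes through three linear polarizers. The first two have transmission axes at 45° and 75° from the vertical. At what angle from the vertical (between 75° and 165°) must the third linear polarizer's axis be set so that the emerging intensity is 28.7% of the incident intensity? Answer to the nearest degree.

θ ≈ 104°

Unpolarized light through the first polarizer → I₁ = ½ I₀, now polarized at 45°.
I₂ = I₁ cos²(75° − 45°) = 0.5 I₀ · cos²(30°) = 0.375 I₀.
Need I₃/I₀ = 0.287, so cos²(θ − 75°) = 0.287 / 0.375 = 0.7653.
θ − 75° = arccos(√0.7653) = 29.0°, giving θ ≈ 75 + 29.0 = 104.0°.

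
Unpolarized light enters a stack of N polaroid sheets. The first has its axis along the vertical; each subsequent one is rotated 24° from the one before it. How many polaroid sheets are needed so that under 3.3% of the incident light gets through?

N = 17

First polarizer halves the unpolarized light: factor 1/2.
Each further stage multiplies by cos²(24°) = 0.8346.
After N polarizers: T = 0.5·0.8346^(N−1). Require T < 0.033 ⇒ N−1 > ln(0.033/0.5)/ln(0.8346) = 15.03, so N−1 ≥ 16 and N = 17.
Check: N=17 gives T = 0.02769 < 0.033; N=16 gives T = 0.03318.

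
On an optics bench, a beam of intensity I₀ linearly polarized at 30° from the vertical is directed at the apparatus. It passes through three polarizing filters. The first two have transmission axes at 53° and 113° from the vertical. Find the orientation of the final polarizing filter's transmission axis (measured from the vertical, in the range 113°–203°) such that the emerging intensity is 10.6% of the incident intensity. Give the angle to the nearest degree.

θ ≈ 158°

By Malus's law, I₁ = I₀ cos²(53° − 30°) = I₀ cos²(23°) = 0.8473 I₀.
I₂ = I₁ cos²(113° − 53°) = 0.8473 I₀ · cos²(60°) = 0.2118 I₀.
Need I₃/I₀ = 0.106, so cos²(θ − 113°) = 0.106 / 0.2118 = 0.5004.
θ − 113° = arccos(√0.5004) = 45.0°, giving θ ≈ 113 + 45.0 = 158.0°.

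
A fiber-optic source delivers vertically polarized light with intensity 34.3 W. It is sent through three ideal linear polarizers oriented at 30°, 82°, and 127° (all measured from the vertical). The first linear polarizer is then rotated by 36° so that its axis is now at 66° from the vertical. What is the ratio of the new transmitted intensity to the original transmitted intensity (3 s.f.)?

Before rotation:
I₁ = I₀ cos²(30° − 0°) = I₀ cos²(30°) = 0.75 I₀.
I₂ = I₁ cos²(82° − 30°) = 0.75 I₀ · cos²(52°) = 0.2843 I₀.
I₃ = I₂ cos²(127° − 82°) = 0.2843 I₀ · cos²(45°) = 0.1421 I₀.
After rotation:
I₁ = I₀ cos²(66° − 0°) = I₀ cos²(66°) = 0.1654 I₀.
I₂ = I₁ cos²(82° − 66°) = 0.1654 I₀ · cos²(16°) = 0.1529 I₀.
I₃ = I₂ cos²(127° − 82°) = 0.1529 I₀ · cos²(45°) = 0.07643 I₀.
Ratio = 0.07643 / 0.1421 = 0.5377.

I_new/I_old ≈ 0.538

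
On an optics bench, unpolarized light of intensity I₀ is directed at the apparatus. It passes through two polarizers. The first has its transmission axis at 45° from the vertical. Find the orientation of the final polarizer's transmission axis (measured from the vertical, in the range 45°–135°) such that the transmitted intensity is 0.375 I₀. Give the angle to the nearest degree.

Unpolarized light through the first polarizer → I₁ = ½ I₀, now polarized at 45°.
Need I₂/I₀ = 0.375, so cos²(θ − 45°) = 0.375 / 0.5 = 0.75.
θ − 45° = arccos(√0.75) = 30.0°, giving θ ≈ 45 + 30.0 = 75.0°.

θ ≈ 75°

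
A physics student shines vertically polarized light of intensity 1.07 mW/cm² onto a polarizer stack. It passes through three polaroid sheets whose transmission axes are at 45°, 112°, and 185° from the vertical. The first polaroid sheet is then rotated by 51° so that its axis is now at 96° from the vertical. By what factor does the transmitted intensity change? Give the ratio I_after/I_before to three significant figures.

I_new/I_old ≈ 0.132

Before rotation:
By Malus's law, I₁ = I₀ cos²(45° − 0°) = I₀ cos²(45°) = 0.5 I₀.
I₂ = I₁ cos²(112° − 45°) = 0.5 I₀ · cos²(67°) = 0.07634 I₀.
I₃ = I₂ cos²(185° − 112°) = 0.07634 I₀ · cos²(73°) = 0.006525 I₀.
After rotation:
I₁ = I₀ cos²(96° − 0°) = I₀ cos²(84°) = 0.01093 I₀.
I₂ = I₁ cos²(112° − 96°) = 0.01093 I₀ · cos²(16°) = 0.0101 I₀.
I₃ = I₂ cos²(185° − 112°) = 0.0101 I₀ · cos²(73°) = 0.000863 I₀.
Ratio = 0.000863 / 0.006525 = 0.1323.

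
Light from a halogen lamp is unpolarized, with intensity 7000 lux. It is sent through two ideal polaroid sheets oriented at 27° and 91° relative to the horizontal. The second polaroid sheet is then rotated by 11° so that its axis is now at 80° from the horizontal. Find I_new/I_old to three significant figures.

I_new/I_old ≈ 1.88

Before rotation:
Unpolarized light through the first polarizer → I₁ = ½ I₀, now polarized at 27°.
I₂ = I₁ cos²(91° − 27°) = 0.5 I₀ · cos²(64°) = 0.09608 I₀.
After rotation:
Unpolarized light through the first polarizer → I₁ = ½ I₀, now polarized at 27°.
I₂ = I₁ cos²(80° − 27°) = 0.5 I₀ · cos²(53°) = 0.1811 I₀.
Ratio = 0.1811 / 0.09608 = 1.885.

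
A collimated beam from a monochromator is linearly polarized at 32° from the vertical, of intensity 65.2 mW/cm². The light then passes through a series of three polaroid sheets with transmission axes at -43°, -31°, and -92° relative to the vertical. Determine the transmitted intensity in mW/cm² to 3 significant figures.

I₁ = 65.2 mW/cm² · cos²(75°) = 4.368 mW/cm².
I₂ = I₁ · cos²(12°) = 4.368 · 0.9568 = 4.179 mW/cm².
I₃ = I₂ · cos²(61°) = 4.179 · 0.235 = 0.9822 mW/cm².

I ≈ 0.982 mW/cm²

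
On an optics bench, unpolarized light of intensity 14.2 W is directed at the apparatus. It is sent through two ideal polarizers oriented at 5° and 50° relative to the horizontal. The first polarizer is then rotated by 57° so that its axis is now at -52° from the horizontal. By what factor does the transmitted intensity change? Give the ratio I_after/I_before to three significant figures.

Before rotation:
Unpolarized light through the first polarizer → I₁ = ½ I₀, now polarized at 5°.
I₂ = I₁ cos²(50° − 5°) = 0.5 I₀ · cos²(45°) = 0.25 I₀.
After rotation:
Unpolarized light through the first polarizer → I₁ = ½ I₀, now polarized at -52°.
Angle between axes 1 and 2: 78°. I₂ = 0.5 I₀ · cos²(78°) = 0.02161 I₀.
Ratio = 0.02161 / 0.25 = 0.08645.

I_new/I_old ≈ 0.0865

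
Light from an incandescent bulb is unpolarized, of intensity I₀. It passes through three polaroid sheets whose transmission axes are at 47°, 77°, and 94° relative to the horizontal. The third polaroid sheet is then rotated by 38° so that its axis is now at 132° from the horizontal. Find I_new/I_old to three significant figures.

Before rotation:
Unpolarized light through the first polarizer → I₁ = ½ I₀, now polarized at 47°.
I₂ = I₁ cos²(77° − 47°) = 0.5 I₀ · cos²(30°) = 0.375 I₀.
I₃ = I₂ cos²(94° − 77°) = 0.375 I₀ · cos²(17°) = 0.3429 I₀.
After rotation:
Unpolarized light through the first polarizer → I₁ = ½ I₀, now polarized at 47°.
I₂ = I₁ cos²(77° − 47°) = 0.5 I₀ · cos²(30°) = 0.375 I₀.
I₃ = I₂ cos²(132° − 77°) = 0.375 I₀ · cos²(55°) = 0.1234 I₀.
Ratio = 0.1234 / 0.3429 = 0.3597.

I_new/I_old ≈ 0.360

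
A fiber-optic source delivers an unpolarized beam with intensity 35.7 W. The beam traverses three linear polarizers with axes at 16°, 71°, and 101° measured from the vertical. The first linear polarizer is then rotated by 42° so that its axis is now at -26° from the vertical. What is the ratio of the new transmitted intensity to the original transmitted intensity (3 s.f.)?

I_new/I_old ≈ 0.0451

Before rotation:
Unpolarized light through the first polarizer → I₁ = ½ I₀, now polarized at 16°.
I₂ = I₁ cos²(71° − 16°) = 0.5 I₀ · cos²(55°) = 0.1645 I₀.
I₃ = I₂ cos²(101° − 71°) = 0.1645 I₀ · cos²(30°) = 0.1234 I₀.
After rotation:
Unpolarized light through the first polarizer → I₁ = ½ I₀, now polarized at -26°.
Angle between axes 1 and 2: 83°. I₂ = 0.5 I₀ · cos²(83°) = 0.007426 I₀.
I₃ = I₂ cos²(101° − 71°) = 0.007426 I₀ · cos²(30°) = 0.00557 I₀.
Ratio = 0.00557 / 0.1234 = 0.04514.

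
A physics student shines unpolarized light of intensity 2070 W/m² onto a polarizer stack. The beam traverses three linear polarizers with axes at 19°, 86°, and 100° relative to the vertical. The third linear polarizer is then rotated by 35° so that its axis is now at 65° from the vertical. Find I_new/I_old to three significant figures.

Before rotation:
Unpolarized light through the first polarizer → I₁ = ½ I₀, now polarized at 19°.
I₂ = I₁ cos²(86° − 19°) = 0.5 I₀ · cos²(67°) = 0.07634 I₀.
I₃ = I₂ cos²(100° − 86°) = 0.07634 I₀ · cos²(14°) = 0.07187 I₀.
After rotation:
Unpolarized light through the first polarizer → I₁ = ½ I₀, now polarized at 19°.
I₂ = I₁ cos²(86° − 19°) = 0.5 I₀ · cos²(67°) = 0.07634 I₀.
I₃ = I₂ cos²(65° − 86°) = 0.07634 I₀ · cos²(21°) = 0.06653 I₀.
Ratio = 0.06653 / 0.07187 = 0.9258.

I_new/I_old ≈ 0.926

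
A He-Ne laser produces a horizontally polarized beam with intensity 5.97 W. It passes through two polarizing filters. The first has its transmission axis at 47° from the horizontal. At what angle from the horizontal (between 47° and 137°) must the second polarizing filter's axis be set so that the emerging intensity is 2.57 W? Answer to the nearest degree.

I₁ = I₀ cos²(47° − 0°) = I₀ cos²(47°) = 0.4651 I₀.
Target fraction: 2.57 / 5.97 W = 0.4305 of I₀.
Need I₂/I₀ = 0.4305, so cos²(θ − 47°) = 0.4305 / 0.4651 = 0.9255.
θ − 47° = arccos(√0.9255) = 15.8°, giving θ ≈ 47 + 15.8 = 62.8°.

θ ≈ 63°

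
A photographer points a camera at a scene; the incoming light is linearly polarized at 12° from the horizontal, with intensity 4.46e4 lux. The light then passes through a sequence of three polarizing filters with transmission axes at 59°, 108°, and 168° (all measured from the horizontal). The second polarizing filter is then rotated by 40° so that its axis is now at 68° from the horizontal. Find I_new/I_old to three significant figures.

Before rotation:
By Malus's law, I₁ = I₀ cos²(59° − 12°) = I₀ cos²(47°) = 0.4651 I₀.
I₂ = I₁ cos²(108° − 59°) = 0.4651 I₀ · cos²(49°) = 0.2002 I₀.
I₃ = I₂ cos²(168° − 108°) = 0.2002 I₀ · cos²(60°) = 0.05005 I₀.
After rotation:
I₁ = I₀ cos²(59° − 12°) = I₀ cos²(47°) = 0.4651 I₀.
I₂ = I₁ cos²(68° − 59°) = 0.4651 I₀ · cos²(9°) = 0.4537 I₀.
Angle between axes 2 and 3: 80°. I₃ = 0.4537 I₀ · cos²(80°) = 0.01368 I₀.
Ratio = 0.01368 / 0.05005 = 0.2734.

I_new/I_old ≈ 0.273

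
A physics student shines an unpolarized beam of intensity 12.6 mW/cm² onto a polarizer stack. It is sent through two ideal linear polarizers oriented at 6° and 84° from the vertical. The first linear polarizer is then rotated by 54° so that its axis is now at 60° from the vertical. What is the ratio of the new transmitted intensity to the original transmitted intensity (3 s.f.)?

I_new/I_old ≈ 19.3

Before rotation:
Unpolarized light through the first polarizer → I₁ = ½ I₀, now polarized at 6°.
I₂ = I₁ cos²(84° − 6°) = 0.5 I₀ · cos²(78°) = 0.02161 I₀.
After rotation:
Unpolarized light through the first polarizer → I₁ = ½ I₀, now polarized at 60°.
I₂ = I₁ cos²(84° − 60°) = 0.5 I₀ · cos²(24°) = 0.4173 I₀.
Ratio = 0.4173 / 0.02161 = 19.31.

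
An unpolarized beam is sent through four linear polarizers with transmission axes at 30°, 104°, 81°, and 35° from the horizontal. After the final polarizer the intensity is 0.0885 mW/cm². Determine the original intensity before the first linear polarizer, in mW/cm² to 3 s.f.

Unpolarized light through the first polarizer → I₁ = ½ I₀, now polarized at 30°.
I₂ = I₁ cos²(104° − 30°) = 0.5 I₀ · cos²(74°) = 0.03799 I₀.
I₃ = I₂ cos²(81° − 104°) = 0.03799 I₀ · cos²(23°) = 0.03219 I₀.
I₄ = I₃ cos²(35° − 81°) = 0.03219 I₀ · cos²(46°) = 0.01553 I₀.
So 0.0885 mW/cm² = 0.01553 I₀, giving I₀ = 0.0885/0.01553 = 5.698 mW/cm².

I₀ ≈ 5.70 mW/cm²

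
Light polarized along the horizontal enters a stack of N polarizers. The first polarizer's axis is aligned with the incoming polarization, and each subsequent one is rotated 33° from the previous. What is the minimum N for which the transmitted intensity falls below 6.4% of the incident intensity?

N = 9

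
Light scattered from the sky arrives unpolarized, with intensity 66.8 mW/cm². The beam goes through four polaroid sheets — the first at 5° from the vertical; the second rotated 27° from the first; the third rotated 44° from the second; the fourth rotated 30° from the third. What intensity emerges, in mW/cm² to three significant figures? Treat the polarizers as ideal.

Unpolarized light through the first polarizer → I₁ = 66.8 mW/cm²/2 = 33.4 mW/cm², polarized at 5°.
I₂ = I₁ · cos²(27°) = 33.4 · 0.7939 = 26.52 mW/cm².
I₃ = I₂ · cos²(44°) = 26.52 · 0.5174 = 13.72 mW/cm².
I₄ = I₃ · cos²(30°) = 13.72 · 0.75 = 10.29 mW/cm².

I ≈ 10.3 mW/cm²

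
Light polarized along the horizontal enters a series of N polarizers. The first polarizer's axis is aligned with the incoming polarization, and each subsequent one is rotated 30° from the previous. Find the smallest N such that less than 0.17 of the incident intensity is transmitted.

First polarizer is aligned with the polarization: full transmission.
Each further stage multiplies by cos²(30°) = 0.75.
After N polarizers: T = 0.75^(N−1). Require T < 0.17 ⇒ N−1 > ln(0.17)/ln(0.75) = 6.16, so N−1 ≥ 7 and N = 8.
Check: N=8 gives T = 0.1335 < 0.17; N=7 gives T = 0.178.

N = 8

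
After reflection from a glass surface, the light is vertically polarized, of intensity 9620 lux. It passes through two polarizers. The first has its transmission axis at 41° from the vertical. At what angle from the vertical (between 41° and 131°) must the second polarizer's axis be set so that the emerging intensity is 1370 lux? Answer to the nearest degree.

θ ≈ 101°

I₁ = I₀ cos²(41° − 0°) = I₀ cos²(41°) = 0.5696 I₀.
Target fraction: 1370 / 9620 lux = 0.1424 of I₀.
Need I₂/I₀ = 0.1424, so cos²(θ − 41°) = 0.1424 / 0.5696 = 0.25.
θ − 41° = arccos(√0.25) = 60.0°, giving θ ≈ 41 + 60.0 = 101.0°.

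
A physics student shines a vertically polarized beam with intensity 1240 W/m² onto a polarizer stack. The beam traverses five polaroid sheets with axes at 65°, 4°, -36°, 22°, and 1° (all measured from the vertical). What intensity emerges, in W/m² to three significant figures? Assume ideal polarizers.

By Malus's law, I₁ = 1240 W/m² · cos²(65°) = 221.5 W/m².
I₂ = I₁ · cos²(61°) = 221.5 · 0.235 = 52.05 W/m².
I₃ = I₂ · cos²(40°) = 52.05 · 0.5868 = 30.55 W/m².
I₄ = I₃ · cos²(58°) = 30.55 · 0.2808 = 8.578 W/m².
I₅ = I₄ · cos²(21°) = 8.578 · 0.8716 = 7.476 W/m².

I ≈ 7.48 W/m²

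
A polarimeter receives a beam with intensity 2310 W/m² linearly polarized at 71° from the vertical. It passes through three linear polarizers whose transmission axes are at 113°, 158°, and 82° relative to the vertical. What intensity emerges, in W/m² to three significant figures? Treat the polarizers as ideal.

I ≈ 37.3 W/m²

By Malus's law, I₁ = 2310 W/m² · cos²(42°) = 1276 W/m².
I₂ = I₁ · cos²(45°) = 1276 · 0.5 = 637.9 W/m².
I₃ = I₂ · cos²(76°) = 637.9 · 0.05853 = 37.33 W/m².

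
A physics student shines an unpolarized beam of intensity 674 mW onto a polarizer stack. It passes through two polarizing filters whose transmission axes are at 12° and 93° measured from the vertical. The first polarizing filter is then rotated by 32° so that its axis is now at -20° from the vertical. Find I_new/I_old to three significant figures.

I_new/I_old ≈ 6.24

Before rotation:
Unpolarized light through the first polarizer → I₁ = ½ I₀, now polarized at 12°.
I₂ = I₁ cos²(93° − 12°) = 0.5 I₀ · cos²(81°) = 0.01224 I₀.
After rotation:
Unpolarized light through the first polarizer → I₁ = ½ I₀, now polarized at -20°.
Angle between axes 1 and 2: 67°. I₂ = 0.5 I₀ · cos²(67°) = 0.07634 I₀.
Ratio = 0.07634 / 0.01224 = 6.239.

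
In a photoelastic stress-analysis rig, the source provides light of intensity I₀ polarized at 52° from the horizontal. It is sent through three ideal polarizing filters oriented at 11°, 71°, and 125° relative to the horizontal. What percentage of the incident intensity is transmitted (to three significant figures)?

≈ 4.92%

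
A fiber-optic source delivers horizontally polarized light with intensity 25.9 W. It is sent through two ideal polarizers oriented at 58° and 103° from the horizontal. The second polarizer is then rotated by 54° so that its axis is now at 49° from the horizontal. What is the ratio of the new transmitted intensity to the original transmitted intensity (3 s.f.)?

Before rotation:
I₁ = I₀ cos²(58° − 0°) = I₀ cos²(58°) = 0.2808 I₀.
I₂ = I₁ cos²(103° − 58°) = 0.2808 I₀ · cos²(45°) = 0.1404 I₀.
After rotation:
I₁ = I₀ cos²(58° − 0°) = I₀ cos²(58°) = 0.2808 I₀.
I₂ = I₁ cos²(49° − 58°) = 0.2808 I₀ · cos²(9°) = 0.2739 I₀.
Ratio = 0.2739 / 0.1404 = 1.951.

I_new/I_old ≈ 1.95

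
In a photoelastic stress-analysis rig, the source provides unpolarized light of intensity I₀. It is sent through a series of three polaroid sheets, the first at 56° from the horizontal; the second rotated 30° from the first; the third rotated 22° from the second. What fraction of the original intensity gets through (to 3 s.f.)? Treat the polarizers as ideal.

≈ 0.322 I₀

Unpolarized light through the first polarizer → I₁ = ½ I₀, now polarized at 56°.
I₂ = I₁ cos²(30°) = 0.5 · 0.75 I₀ = 0.375 I₀.
I₃ = I₂ cos²(22°) = 0.375 · 0.8597 I₀ = 0.3224 I₀.
Transmitted fraction = 0.3224.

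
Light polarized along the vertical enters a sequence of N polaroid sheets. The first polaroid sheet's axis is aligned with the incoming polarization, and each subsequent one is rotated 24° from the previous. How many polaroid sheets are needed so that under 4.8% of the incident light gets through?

N = 18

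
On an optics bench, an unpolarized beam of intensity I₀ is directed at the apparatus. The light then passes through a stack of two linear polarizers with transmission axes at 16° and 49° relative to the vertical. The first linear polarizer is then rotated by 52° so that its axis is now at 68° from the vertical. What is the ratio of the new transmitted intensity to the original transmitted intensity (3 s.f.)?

I_new/I_old ≈ 1.27

Before rotation:
Unpolarized light through the first polarizer → I₁ = ½ I₀, now polarized at 16°.
I₂ = I₁ cos²(49° − 16°) = 0.5 I₀ · cos²(33°) = 0.3517 I₀.
After rotation:
Unpolarized light through the first polarizer → I₁ = ½ I₀, now polarized at 68°.
I₂ = I₁ cos²(49° − 68°) = 0.5 I₀ · cos²(19°) = 0.447 I₀.
Ratio = 0.447 / 0.3517 = 1.271.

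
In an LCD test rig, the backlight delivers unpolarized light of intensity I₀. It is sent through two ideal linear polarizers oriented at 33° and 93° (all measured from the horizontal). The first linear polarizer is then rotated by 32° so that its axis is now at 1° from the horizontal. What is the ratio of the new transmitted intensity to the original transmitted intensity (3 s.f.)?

I_new/I_old ≈ 0.00487

Before rotation:
Unpolarized light through the first polarizer → I₁ = ½ I₀, now polarized at 33°.
I₂ = I₁ cos²(93° − 33°) = 0.5 I₀ · cos²(60°) = 0.125 I₀.
After rotation:
Unpolarized light through the first polarizer → I₁ = ½ I₀, now polarized at 1°.
Angle between axes 1 and 2: 88°. I₂ = 0.5 I₀ · cos²(88°) = 0.000609 I₀.
Ratio = 0.000609 / 0.125 = 0.004872.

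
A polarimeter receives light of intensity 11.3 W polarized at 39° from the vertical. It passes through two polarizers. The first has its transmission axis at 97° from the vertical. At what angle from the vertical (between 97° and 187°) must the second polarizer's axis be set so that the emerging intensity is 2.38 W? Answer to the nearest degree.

θ ≈ 127°

I₁ = I₀ cos²(97° − 39°) = I₀ cos²(58°) = 0.2808 I₀.
Target fraction: 2.38 / 11.3 W = 0.2106 of I₀.
Need I₂/I₀ = 0.2106, so cos²(θ − 97°) = 0.2106 / 0.2808 = 0.75.
θ − 97° = arccos(√0.75) = 30.0°, giving θ ≈ 97 + 30.0 = 127.0°.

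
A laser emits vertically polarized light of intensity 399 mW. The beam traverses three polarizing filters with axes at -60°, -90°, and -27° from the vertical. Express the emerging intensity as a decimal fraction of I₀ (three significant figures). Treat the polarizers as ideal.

I/I₀ ≈ 0.0386

I₁ = 399 mW · cos²(60°) = 99.75 mW.
I₂ = I₁ · cos²(30°) = 99.75 · 0.75 = 74.81 mW.
I₃ = I₂ · cos²(63°) = 74.81 · 0.2061 = 15.42 mW.
Transmitted fraction = 0.03865.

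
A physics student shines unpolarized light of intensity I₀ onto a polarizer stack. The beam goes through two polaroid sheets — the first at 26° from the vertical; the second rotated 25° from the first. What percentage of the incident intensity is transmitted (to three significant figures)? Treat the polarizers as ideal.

≈ 41.1%

Unpolarized light through the first polarizer → I₁ = ½ I₀, now polarized at 26°.
I₂ = I₁ cos²(25°) = 0.5 · 0.8214 I₀ = 0.4107 I₀.
That is 41.07% of the incident intensity.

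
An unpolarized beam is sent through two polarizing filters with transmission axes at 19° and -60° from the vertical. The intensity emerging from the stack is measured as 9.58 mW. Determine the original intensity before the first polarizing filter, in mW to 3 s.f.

I₀ ≈ 526 mW

Unpolarized light through the first polarizer → I₁ = ½ I₀, now polarized at 19°.
I₂ = I₁ cos²(-60° − 19°) = 0.5 I₀ · cos²(79°) = 0.0182 I₀.
So 9.58 mW = 0.0182 I₀, giving I₀ = 9.58/0.0182 = 526.3 mW.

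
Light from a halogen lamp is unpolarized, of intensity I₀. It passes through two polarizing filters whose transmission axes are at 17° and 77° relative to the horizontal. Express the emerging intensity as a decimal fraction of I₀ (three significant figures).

Unpolarized light through the first polarizer → I₁ = ½ I₀, now polarized at 17°.
I₂ = I₁ cos²(77° − 17°) = 0.5 I₀ · cos²(60°) = 0.125 I₀.
Transmitted fraction = 0.125.

≈ 0.125 I₀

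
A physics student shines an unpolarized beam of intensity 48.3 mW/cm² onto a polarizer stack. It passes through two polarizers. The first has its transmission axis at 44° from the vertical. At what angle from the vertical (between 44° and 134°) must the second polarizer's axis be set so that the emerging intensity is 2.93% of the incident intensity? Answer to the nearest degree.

θ ≈ 120°

Unpolarized light through the first polarizer → I₁ = ½ I₀, now polarized at 44°.
Need I₂/I₀ = 0.0293, so cos²(θ − 44°) = 0.0293 / 0.5 = 0.0586.
θ − 44° = arccos(√0.0586) = 76.0°, giving θ ≈ 44 + 76.0 = 120.0°.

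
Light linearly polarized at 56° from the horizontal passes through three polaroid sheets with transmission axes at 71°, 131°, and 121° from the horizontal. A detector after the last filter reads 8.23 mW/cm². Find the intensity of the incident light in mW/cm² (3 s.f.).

I₀ ≈ 36.4 mW/cm²

I₁ = I₀ cos²(71° − 56°) = I₀ cos²(15°) = 0.933 I₀.
I₂ = I₁ cos²(131° − 71°) = 0.933 I₀ · cos²(60°) = 0.2333 I₀.
I₃ = I₂ cos²(121° − 131°) = 0.2333 I₀ · cos²(10°) = 0.2262 I₀.
So 8.23 mW/cm² = 0.2262 I₀, giving I₀ = 8.23/0.2262 = 36.38 mW/cm².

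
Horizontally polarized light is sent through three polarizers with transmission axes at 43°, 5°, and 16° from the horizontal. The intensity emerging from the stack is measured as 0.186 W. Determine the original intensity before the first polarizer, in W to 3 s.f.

I₀ ≈ 0.581 W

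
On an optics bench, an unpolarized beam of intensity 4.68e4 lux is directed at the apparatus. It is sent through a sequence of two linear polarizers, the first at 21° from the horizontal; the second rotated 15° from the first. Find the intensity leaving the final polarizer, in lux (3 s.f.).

I ≈ 2.18e4 lux

Unpolarized light through the first polarizer → I₁ = 4.68e4 lux/2 = 2.34e+04 lux, polarized at 21°.
I₂ = I₁ · cos²(15°) = 2.34e+04 · 0.933 = 2.183e+04 lux.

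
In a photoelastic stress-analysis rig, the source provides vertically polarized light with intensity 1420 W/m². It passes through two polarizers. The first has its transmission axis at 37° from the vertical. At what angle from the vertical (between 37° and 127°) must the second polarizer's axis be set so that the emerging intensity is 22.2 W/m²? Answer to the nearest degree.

I₁ = I₀ cos²(37° − 0°) = I₀ cos²(37°) = 0.6378 I₀.
Target fraction: 22.2 / 1420 W/m² = 0.01563 of I₀.
Need I₂/I₀ = 0.01563, so cos²(θ − 37°) = 0.01563 / 0.6378 = 0.02451.
θ − 37° = arccos(√0.02451) = 81.0°, giving θ ≈ 37 + 81.0 = 118.0°.

θ ≈ 118°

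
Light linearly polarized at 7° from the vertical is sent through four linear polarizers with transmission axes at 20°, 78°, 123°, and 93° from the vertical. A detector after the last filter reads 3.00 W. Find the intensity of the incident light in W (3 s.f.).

I₀ ≈ 30.0 W

By Malus's law, I₁ = I₀ cos²(20° − 7°) = I₀ cos²(13°) = 0.9494 I₀.
I₂ = I₁ cos²(78° − 20°) = 0.9494 I₀ · cos²(58°) = 0.2666 I₀.
I₃ = I₂ cos²(123° − 78°) = 0.2666 I₀ · cos²(45°) = 0.1333 I₀.
I₄ = I₃ cos²(93° − 123°) = 0.1333 I₀ · cos²(30°) = 0.09998 I₀.
So 3.00 W = 0.09998 I₀, giving I₀ = 3.00/0.09998 = 30.01 W.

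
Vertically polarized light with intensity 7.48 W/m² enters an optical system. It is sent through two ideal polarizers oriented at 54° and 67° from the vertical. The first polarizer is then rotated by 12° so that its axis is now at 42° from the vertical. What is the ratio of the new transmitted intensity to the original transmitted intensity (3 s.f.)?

Before rotation:
I₁ = I₀ cos²(54° − 0°) = I₀ cos²(54°) = 0.3455 I₀.
I₂ = I₁ cos²(67° − 54°) = 0.3455 I₀ · cos²(13°) = 0.328 I₀.
After rotation:
I₁ = I₀ cos²(42° − 0°) = I₀ cos²(42°) = 0.5523 I₀.
I₂ = I₁ cos²(67° − 42°) = 0.5523 I₀ · cos²(25°) = 0.4536 I₀.
Ratio = 0.4536 / 0.328 = 1.383.

I_new/I_old ≈ 1.38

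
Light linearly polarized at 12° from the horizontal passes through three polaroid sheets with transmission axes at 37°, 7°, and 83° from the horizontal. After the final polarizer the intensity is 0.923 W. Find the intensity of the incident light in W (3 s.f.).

I₀ ≈ 25.6 W

By Malus's law, I₁ = I₀ cos²(37° − 12°) = I₀ cos²(25°) = 0.8214 I₀.
I₂ = I₁ cos²(7° − 37°) = 0.8214 I₀ · cos²(30°) = 0.616 I₀.
I₃ = I₂ cos²(83° − 7°) = 0.616 I₀ · cos²(76°) = 0.03605 I₀.
So 0.923 W = 0.03605 I₀, giving I₀ = 0.923/0.03605 = 25.6 W.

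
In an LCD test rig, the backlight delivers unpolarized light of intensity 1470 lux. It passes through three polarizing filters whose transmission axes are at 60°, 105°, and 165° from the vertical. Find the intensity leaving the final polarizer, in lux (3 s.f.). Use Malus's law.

Unpolarized light through the first polarizer → I₁ = 1470 lux/2 = 735 lux, polarized at 60°.
I₂ = I₁ · cos²(45°) = 735 · 0.5 = 367.5 lux.
I₃ = I₂ · cos²(60°) = 367.5 · 0.25 = 91.88 lux.

I ≈ 91.9 lux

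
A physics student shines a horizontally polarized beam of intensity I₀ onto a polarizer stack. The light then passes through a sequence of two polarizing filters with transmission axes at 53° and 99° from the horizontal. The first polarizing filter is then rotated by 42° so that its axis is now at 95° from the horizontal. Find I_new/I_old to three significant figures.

Before rotation:
By Malus's law, I₁ = I₀ cos²(53° − 0°) = I₀ cos²(53°) = 0.3622 I₀.
I₂ = I₁ cos²(99° − 53°) = 0.3622 I₀ · cos²(46°) = 0.1748 I₀.
After rotation:
I₁ = I₀ cos²(95° − 0°) = I₀ cos²(85°) = 0.007596 I₀.
I₂ = I₁ cos²(99° − 95°) = 0.007596 I₀ · cos²(4°) = 0.007559 I₀.
Ratio = 0.007559 / 0.1748 = 0.04325.

I_new/I_old ≈ 0.0433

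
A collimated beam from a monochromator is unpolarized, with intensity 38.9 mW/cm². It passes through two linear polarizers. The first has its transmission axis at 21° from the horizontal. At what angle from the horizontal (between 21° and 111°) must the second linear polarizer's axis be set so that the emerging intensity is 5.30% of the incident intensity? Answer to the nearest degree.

Unpolarized light through the first polarizer → I₁ = ½ I₀, now polarized at 21°.
Need I₂/I₀ = 0.053, so cos²(θ − 21°) = 0.053 / 0.5 = 0.106.
θ − 21° = arccos(√0.106) = 71.0°, giving θ ≈ 21 + 71.0 = 92.0°.

θ ≈ 92°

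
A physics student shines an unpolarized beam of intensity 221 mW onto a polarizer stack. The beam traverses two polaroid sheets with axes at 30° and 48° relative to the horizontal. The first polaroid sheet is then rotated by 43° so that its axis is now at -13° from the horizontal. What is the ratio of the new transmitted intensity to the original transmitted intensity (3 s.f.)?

Before rotation:
Unpolarized light through the first polarizer → I₁ = ½ I₀, now polarized at 30°.
I₂ = I₁ cos²(48° − 30°) = 0.5 I₀ · cos²(18°) = 0.4523 I₀.
After rotation:
Unpolarized light through the first polarizer → I₁ = ½ I₀, now polarized at -13°.
I₂ = I₁ cos²(48° + 13°) = 0.5 I₀ · cos²(61°) = 0.1175 I₀.
Ratio = 0.1175 / 0.4523 = 0.2599.

I_new/I_old ≈ 0.260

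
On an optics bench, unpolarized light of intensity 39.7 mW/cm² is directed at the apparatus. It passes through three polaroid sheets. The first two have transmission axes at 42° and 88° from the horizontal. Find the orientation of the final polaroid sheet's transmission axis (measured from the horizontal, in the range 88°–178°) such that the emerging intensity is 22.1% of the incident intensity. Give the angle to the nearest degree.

θ ≈ 105°

Unpolarized light through the first polarizer → I₁ = ½ I₀, now polarized at 42°.
I₂ = I₁ cos²(88° − 42°) = 0.5 I₀ · cos²(46°) = 0.2413 I₀.
Need I₃/I₀ = 0.221, so cos²(θ − 88°) = 0.221 / 0.2413 = 0.916.
θ − 88° = arccos(√0.916) = 16.9°, giving θ ≈ 88 + 16.9 = 104.9°.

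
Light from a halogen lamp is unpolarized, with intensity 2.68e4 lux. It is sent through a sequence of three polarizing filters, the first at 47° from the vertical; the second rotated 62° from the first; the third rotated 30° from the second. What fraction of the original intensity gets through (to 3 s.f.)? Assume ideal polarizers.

I/I₀ ≈ 0.0827

Unpolarized light through the first polarizer → I₁ = 2.68e4 lux/2 = 1.34e+04 lux, polarized at 47°.
I₂ = I₁ · cos²(62°) = 1.34e+04 · 0.2204 = 2953 lux.
I₃ = I₂ · cos²(30°) = 2953 · 0.75 = 2215 lux.
Transmitted fraction = 0.08265.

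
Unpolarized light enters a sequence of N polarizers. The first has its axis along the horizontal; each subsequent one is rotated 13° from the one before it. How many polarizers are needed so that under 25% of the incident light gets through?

N = 15

First polarizer halves the unpolarized light: factor 1/2.
Each further stage multiplies by cos²(13°) = 0.9494.
After N polarizers: T = 0.5·0.9494^(N−1). Require T < 0.25 ⇒ N−1 > ln(0.25/0.5)/ln(0.9494) = 13.35, so N−1 ≥ 14 and N = 15.
Check: N=15 gives T = 0.2417 < 0.25; N=14 gives T = 0.2546.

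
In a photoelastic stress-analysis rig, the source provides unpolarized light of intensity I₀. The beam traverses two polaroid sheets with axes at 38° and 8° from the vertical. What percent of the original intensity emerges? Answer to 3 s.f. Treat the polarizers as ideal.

Unpolarized light through the first polarizer → I₁ = ½ I₀, now polarized at 38°.
I₂ = I₁ cos²(8° − 38°) = 0.5 I₀ · cos²(30°) = 0.375 I₀.
That is 37.5% of the incident intensity.

≈ 37.5%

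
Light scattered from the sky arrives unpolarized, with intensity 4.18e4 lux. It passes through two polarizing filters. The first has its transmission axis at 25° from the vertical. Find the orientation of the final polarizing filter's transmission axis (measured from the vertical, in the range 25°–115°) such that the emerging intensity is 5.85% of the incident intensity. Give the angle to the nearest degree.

θ ≈ 95°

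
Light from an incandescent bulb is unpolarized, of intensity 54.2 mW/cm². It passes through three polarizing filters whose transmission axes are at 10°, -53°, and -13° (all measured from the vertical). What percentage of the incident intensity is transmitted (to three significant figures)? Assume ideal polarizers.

Unpolarized light through the first polarizer → I₁ = 54.2 mW/cm²/2 = 27.1 mW/cm², polarized at 10°.
I₂ = I₁ · cos²(63°) = 27.1 · 0.2061 = 5.586 mW/cm².
I₃ = I₂ · cos²(40°) = 5.586 · 0.5868 = 3.278 mW/cm².
That is 6.047% of the incident intensity.

≈ 6.05%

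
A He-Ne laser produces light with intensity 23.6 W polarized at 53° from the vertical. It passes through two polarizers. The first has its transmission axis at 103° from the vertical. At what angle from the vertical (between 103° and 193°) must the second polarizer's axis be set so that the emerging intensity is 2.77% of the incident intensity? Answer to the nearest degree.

θ ≈ 178°

I₁ = I₀ cos²(103° − 53°) = I₀ cos²(50°) = 0.4132 I₀.
Need I₂/I₀ = 0.0277, so cos²(θ − 103°) = 0.0277 / 0.4132 = 0.06704.
θ − 103° = arccos(√0.06704) = 75.0°, giving θ ≈ 103 + 75.0 = 178.0°.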